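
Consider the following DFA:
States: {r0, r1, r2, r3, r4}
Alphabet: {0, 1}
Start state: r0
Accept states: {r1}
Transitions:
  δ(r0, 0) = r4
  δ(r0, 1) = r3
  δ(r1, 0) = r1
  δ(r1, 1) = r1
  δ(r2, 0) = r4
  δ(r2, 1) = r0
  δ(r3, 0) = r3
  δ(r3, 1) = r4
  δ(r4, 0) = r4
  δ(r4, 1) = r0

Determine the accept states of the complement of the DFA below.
Complement accept states = All states \ Original accept states
= {r0, r1, r2, r3, r4} \ {r1}
{r0, r2, r3, r4}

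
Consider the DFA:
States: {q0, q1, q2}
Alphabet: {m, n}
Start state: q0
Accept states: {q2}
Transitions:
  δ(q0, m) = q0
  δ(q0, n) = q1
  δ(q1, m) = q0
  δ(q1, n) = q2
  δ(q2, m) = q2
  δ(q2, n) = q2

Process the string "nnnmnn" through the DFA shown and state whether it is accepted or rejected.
Processing string "nnnmnn":
  q0 --n--> q1
  q1 --n--> q2
  q2 --n--> q2
  q2 --m--> q2
  q2 --n--> q2
  q2 --n--> q2
Final state: q2
Accept states: {q2}
Yes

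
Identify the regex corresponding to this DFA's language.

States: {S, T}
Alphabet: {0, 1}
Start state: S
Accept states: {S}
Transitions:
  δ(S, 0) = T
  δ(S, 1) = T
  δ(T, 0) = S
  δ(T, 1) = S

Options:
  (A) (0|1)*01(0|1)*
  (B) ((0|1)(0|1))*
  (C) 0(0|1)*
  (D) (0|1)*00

Check each option against the DFA on short strings; one disagreement eliminates an option:
  (A) (0|1)*01(0|1)*: on ε the DFA stays in S and accepts (S ∈ Accept), but the regex does not match it → eliminate
  (B) ((0|1)(0|1))*: agrees with the DFA on every string of length ≤ 6
  (C) 0(0|1)*: on ε the DFA stays in S and accepts (S ∈ Accept), but the regex does not match it → eliminate
  (D) (0|1)*00: on ε the DFA stays in S and accepts (S ∈ Accept), but the regex does not match it → eliminate
Only (B) is consistent with the DFA.
(B) ((0|1)(0|1))*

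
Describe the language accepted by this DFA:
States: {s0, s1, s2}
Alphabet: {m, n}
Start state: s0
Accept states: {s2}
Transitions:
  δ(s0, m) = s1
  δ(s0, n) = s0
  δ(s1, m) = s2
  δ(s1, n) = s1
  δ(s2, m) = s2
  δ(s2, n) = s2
Testing a few strings:
  'mmn' → accept
  'n' → reject
  'm' → reject
  'mnm' → accept
State roles: s0=zero m's seen; s1=one m seen; s2=≥ two m's seen
All strings over {m,n} containing at least two m's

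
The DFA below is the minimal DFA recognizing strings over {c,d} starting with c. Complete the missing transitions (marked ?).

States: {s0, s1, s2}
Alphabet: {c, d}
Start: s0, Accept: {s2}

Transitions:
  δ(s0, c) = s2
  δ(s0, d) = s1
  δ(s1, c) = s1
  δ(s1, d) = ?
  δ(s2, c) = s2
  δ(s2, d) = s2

From the language and accept set, identify what each state tracks — s0: no input read; s1: started with d (dead); s2: started with c.
Each missing δ(q, a) is the state matching the new tracked value after reading a.
δ(s1, d) = s1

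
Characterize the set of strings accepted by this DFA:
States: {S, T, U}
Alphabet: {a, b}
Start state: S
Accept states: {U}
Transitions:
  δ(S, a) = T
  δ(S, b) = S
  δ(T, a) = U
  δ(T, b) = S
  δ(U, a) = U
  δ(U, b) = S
Testing a few strings:
  'aba' → reject
  'abbb' → reject
  'abaa' → accept
  'b' → reject
State roles: S=last symbol not a; T=one trailing a; U=two trailing a's
All strings over {a,b} ending with aa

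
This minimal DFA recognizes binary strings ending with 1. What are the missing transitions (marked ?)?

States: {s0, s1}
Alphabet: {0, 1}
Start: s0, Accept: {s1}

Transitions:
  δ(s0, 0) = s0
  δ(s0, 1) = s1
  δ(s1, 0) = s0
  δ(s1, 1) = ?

From the language and accept set, identify what each state tracks — s0: last symbol not 1; s1: last symbol is 1.
Each missing δ(q, a) is the state matching the new tracked value after reading a.
δ(s1, 1) = s1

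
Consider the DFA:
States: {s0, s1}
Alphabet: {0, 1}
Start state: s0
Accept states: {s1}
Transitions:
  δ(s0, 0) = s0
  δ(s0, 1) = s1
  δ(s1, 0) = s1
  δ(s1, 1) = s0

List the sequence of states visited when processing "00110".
read '0': s0 → s0
  read '0': s0 → s0
  read '1': s0 → s1
  read '1': s1 → s0
  read '0': s0 → s0
s0 -> s0 -> s0 -> s1 -> s0 -> s0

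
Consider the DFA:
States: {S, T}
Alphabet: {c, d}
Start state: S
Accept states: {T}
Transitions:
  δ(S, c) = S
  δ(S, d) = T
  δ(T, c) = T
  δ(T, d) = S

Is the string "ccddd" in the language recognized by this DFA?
Processing string "ccddd":
  S --c--> S
  S --c--> S
  S --d--> T
  T --d--> S
  S --d--> T
Final state: T
Accept states: {T}
Yes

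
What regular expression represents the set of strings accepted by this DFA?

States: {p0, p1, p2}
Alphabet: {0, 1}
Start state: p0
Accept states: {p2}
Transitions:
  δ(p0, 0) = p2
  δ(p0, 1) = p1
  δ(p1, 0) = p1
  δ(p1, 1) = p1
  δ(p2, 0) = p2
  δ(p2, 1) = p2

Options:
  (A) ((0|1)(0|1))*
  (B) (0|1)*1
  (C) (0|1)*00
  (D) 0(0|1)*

Check each option against the DFA on short strings; one disagreement eliminates an option:
  (A) ((0|1)(0|1))*: on ε the DFA stays in p0 and rejects (p0 ∉ Accept), but the regex matches it → eliminate
  (B) (0|1)*1: on '0' the DFA goes p0 → p2 and accepts (p2 ∈ Accept), but the regex does not match it → eliminate
  (C) (0|1)*00: on '0' the DFA goes p0 → p2 and accepts (p2 ∈ Accept), but the regex does not match it → eliminate
  (D) 0(0|1)*: agrees with the DFA on every string of length ≤ 6
Only (D) is consistent with the DFA.
(D) 0(0|1)*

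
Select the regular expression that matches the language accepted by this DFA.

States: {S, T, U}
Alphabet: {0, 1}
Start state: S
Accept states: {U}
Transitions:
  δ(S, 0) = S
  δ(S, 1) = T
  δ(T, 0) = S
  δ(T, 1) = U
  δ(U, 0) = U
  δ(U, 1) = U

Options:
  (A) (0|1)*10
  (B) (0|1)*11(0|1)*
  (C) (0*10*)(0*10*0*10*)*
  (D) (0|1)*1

Check each option against the DFA on short strings; one disagreement eliminates an option:
  (A) (0|1)*10: on '10' the DFA goes S → T → S and rejects (S ∉ Accept), but the regex matches it → eliminate
  (B) (0|1)*11(0|1)*: agrees with the DFA on every string of length ≤ 6
  (C) (0*10*)(0*10*0*10*)*: on '1' the DFA goes S → T and rejects (T ∉ Accept), but the regex matches it → eliminate
  (D) (0|1)*1: on '1' the DFA goes S → T and rejects (T ∉ Accept), but the regex matches it → eliminate
Only (B) is consistent with the DFA.
(B) (0|1)*11(0|1)*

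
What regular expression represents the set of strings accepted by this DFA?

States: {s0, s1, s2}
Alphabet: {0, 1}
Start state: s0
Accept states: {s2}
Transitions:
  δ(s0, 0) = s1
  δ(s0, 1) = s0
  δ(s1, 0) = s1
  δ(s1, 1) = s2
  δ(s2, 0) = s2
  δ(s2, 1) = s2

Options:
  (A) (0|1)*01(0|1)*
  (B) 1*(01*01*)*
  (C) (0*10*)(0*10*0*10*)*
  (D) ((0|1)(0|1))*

Check each option against the DFA on short strings; one disagreement eliminates an option:
  (A) (0|1)*01(0|1)*: agrees with the DFA on every string of length ≤ 6
  (B) 1*(01*01*)*: on ε the DFA stays in s0 and rejects (s0 ∉ Accept), but the regex matches it → eliminate
  (C) (0*10*)(0*10*0*10*)*: on '1' the DFA goes s0 → s0 and rejects (s0 ∉ Accept), but the regex matches it → eliminate
  (D) ((0|1)(0|1))*: on ε the DFA stays in s0 and rejects (s0 ∉ Accept), but the regex matches it → eliminate
Only (A) is consistent with the DFA.
(A) (0|1)*01(0|1)*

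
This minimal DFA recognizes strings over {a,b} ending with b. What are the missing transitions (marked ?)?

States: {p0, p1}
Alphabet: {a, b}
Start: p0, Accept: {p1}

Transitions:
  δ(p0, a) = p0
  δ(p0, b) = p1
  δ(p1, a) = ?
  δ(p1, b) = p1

From the language and accept set, identify what each state tracks — p0: last symbol not b; p1: last symbol is b.
Each missing δ(q, a) is the state matching the new tracked value after reading a.
δ(p1, a) = p0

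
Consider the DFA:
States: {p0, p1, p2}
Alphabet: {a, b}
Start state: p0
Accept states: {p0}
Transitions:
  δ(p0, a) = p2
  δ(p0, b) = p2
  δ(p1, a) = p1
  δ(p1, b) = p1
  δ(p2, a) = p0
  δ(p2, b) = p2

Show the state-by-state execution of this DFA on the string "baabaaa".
read 'b': p0 → p2
  read 'a': p2 → p0
  read 'a': p0 → p2
  read 'b': p2 → p2
  read 'a': p2 → p0
  read 'a': p0 → p2
  read 'a': p2 → p0
p0 -> p2 -> p0 -> p2 -> p2 -> p0 -> p2 -> p0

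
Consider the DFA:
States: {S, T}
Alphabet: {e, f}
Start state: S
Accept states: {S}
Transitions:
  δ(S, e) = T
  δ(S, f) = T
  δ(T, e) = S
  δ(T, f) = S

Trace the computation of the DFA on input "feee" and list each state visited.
read 'f': S → T
  read 'e': T → S
  read 'e': S → T
  read 'e': T → S
S -> T -> S -> T -> S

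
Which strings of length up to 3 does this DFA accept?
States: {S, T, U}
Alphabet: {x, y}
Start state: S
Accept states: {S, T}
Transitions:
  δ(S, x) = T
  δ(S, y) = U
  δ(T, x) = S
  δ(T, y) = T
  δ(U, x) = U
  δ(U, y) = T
ε, x, xx, xy, yy, xxx, xyx, xyy, yxy, yyx, yyy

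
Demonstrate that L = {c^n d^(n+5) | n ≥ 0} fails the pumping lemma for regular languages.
Assume L is regular with pumping length p. Idea: pumping the c-block breaks the fixed offset of 5.
Choose s = c^p d^(p+5) ∈ L. By the pumping lemma, s = xyz with |xy| ≤ p, |y| > 0, so y = c^k with k ≥ 1. Then xy²z = c^(p+k) d^(p+5). For this to be in L we would need p+5 = (p+k)+5, i.e. k = 0, contradicting k ≥ 1. So xy²z ∉ L.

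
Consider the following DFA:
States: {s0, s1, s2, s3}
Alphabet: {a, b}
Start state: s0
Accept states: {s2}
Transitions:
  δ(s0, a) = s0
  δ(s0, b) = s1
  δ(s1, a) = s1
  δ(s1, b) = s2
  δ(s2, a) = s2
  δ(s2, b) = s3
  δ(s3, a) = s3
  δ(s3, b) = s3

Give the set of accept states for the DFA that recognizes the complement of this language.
Complement accept states = All states \ Original accept states
= {s0, s1, s2, s3} \ {s2}
{s0, s1, s3}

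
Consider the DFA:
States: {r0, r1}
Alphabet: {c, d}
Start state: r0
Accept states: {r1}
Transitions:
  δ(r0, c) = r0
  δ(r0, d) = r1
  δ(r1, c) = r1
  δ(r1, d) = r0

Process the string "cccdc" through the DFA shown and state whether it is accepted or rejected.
Processing string "cccdc":
  r0 --c--> r0
  r0 --c--> r0
  r0 --c--> r0
  r0 --d--> r1
  r1 --c--> r1
Final state: r1
Accept states: {r1}
Yes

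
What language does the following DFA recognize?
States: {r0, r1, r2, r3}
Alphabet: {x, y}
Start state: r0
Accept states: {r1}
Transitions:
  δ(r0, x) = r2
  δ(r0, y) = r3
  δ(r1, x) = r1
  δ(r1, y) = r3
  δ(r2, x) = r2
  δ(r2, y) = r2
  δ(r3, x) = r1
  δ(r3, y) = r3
Testing a few strings:
  'xyx' → reject
  'yyxx' → accept
  'xy' → reject
  'x' → reject
State roles: r0=no input read; r1=started with y, last symbol x; r2=started with x (dead); r3=started with y, last symbol y
All strings over {x,y} that start with y and end with x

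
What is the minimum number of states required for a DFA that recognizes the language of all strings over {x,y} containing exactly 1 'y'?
By Myhill–Nerode, count the distinguishable equivalence classes: 3 classes — having seen 0, 1, or >1 copies of 'y'; the count-1 class is the only accepting one and >1 is dead.
3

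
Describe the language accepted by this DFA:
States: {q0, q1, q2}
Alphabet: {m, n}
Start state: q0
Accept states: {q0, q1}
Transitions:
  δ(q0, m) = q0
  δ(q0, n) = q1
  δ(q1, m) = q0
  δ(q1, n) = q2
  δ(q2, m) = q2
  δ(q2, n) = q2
Testing a few strings:
  'nnn' → reject
  'mnn' → reject
  'mm' → accept
  'mmmm' → accept
State roles: q0=last symbol not n (ok); q1=last symbol n (ok); q2=saw nn (dead)
All strings over {m,n} with no two consecutive n's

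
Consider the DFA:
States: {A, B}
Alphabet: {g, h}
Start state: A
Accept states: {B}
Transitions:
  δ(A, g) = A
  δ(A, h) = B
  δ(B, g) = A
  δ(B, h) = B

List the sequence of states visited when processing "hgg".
read 'h': A → B
  read 'g': B → A
  read 'g': A → A
A -> B -> A -> A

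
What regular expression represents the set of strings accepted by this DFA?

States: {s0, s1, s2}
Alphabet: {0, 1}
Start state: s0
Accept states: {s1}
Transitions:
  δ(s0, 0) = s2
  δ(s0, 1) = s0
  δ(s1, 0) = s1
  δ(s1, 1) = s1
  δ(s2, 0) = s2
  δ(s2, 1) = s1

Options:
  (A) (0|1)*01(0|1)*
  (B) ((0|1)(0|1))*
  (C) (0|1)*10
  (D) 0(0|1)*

Check each option against the DFA on short strings; one disagreement eliminates an option:
  (A) (0|1)*01(0|1)*: agrees with the DFA on every string of length ≤ 6
  (B) ((0|1)(0|1))*: on ε the DFA stays in s0 and rejects (s0 ∉ Accept), but the regex matches it → eliminate
  (C) (0|1)*10: on '01' the DFA goes s0 → s2 → s1 and accepts (s1 ∈ Accept), but the regex does not match it → eliminate
  (D) 0(0|1)*: on '0' the DFA goes s0 → s2 and rejects (s2 ∉ Accept), but the regex matches it → eliminate
Only (A) is consistent with the DFA.
(A) (0|1)*01(0|1)*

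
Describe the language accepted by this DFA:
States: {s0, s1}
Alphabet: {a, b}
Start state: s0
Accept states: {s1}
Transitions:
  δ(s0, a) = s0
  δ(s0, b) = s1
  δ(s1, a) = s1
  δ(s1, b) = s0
Testing a few strings:
  'a' → reject
  'bba' → reject
  'ba' → accept
  'b' → accept
State roles: s0=even number of b's so far; s1=odd number of b's so far
All strings over {a,b} with an odd number of b's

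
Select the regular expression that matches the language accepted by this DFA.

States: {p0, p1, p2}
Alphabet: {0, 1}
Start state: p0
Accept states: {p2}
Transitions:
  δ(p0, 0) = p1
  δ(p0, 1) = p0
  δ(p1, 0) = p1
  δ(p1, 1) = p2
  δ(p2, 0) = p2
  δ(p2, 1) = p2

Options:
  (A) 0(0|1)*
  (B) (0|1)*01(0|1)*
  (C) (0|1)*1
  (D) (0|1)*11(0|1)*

Check each option against the DFA on short strings; one disagreement eliminates an option:
  (A) 0(0|1)*: on '0' the DFA goes p0 → p1 and rejects (p1 ∉ Accept), but the regex matches it → eliminate
  (B) (0|1)*01(0|1)*: agrees with the DFA on every string of length ≤ 6
  (C) (0|1)*1: on '1' the DFA goes p0 → p0 and rejects (p0 ∉ Accept), but the regex matches it → eliminate
  (D) (0|1)*11(0|1)*: on '01' the DFA goes p0 → p1 → p2 and accepts (p2 ∈ Accept), but the regex does not match it → eliminate
Only (B) is consistent with the DFA.
(B) (0|1)*01(0|1)*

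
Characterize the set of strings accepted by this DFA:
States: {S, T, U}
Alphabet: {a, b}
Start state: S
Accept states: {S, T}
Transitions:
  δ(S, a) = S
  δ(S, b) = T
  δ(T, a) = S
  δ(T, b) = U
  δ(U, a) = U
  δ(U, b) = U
Testing a few strings:
  'bbb' → reject
  'baab' → accept
  'bba' → reject
  'bbab' → reject
State roles: S=last symbol not b (ok); T=last symbol b (ok); U=saw bb (dead)
All strings over {a,b} with no two consecutive b's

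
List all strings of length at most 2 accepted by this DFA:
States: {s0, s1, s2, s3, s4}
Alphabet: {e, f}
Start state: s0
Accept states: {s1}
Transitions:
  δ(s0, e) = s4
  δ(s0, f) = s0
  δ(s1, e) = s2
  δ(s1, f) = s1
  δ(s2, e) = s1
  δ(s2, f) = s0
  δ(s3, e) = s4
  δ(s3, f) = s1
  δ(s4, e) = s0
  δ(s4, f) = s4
None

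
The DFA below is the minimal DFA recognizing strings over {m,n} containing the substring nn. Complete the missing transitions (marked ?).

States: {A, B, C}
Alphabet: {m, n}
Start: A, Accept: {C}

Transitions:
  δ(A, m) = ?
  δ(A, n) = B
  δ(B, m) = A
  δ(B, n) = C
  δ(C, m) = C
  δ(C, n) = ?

From the language and accept set, identify what each state tracks — A: no progress toward nn; B: one trailing n; C: substring nn seen.
Each missing δ(q, a) is the state matching the new tracked value after reading a.
δ(A, m) = A; δ(C, n) = C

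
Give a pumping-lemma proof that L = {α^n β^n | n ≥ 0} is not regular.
Assume L is regular with pumping length p. Idea: pumping the α-block changes the count balance.
Choose s = α^p β^p (length 2p ≥ p). By the pumping lemma, s = xyz with |xy| ≤ p, |y| > 0. So y = α^k for some k > 0 (since xy is entirely within the α's). Pumping gives xy²z = α^(p+k) β^p, which is not in L since p+k ≠ p.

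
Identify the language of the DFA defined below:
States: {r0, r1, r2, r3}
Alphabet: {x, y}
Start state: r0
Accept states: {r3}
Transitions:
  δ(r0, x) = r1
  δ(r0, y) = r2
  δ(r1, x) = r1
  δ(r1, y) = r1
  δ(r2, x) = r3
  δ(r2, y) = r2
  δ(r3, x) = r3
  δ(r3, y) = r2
Testing a few strings:
  'yxxy' → reject
  'xxy' → reject
  'xxx' → reject
  'xyy' → reject
State roles: r0=no input read; r1=started with x (dead); r2=started with y, last symbol y; r3=started with y, last symbol x
All strings over {x,y} that start with y and end with x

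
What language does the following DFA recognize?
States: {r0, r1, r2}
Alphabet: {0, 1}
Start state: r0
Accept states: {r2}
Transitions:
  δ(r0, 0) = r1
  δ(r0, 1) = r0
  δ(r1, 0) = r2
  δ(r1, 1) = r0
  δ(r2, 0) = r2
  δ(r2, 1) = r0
Testing a few strings:
  '11' → reject
  '001' → reject
  '10' → reject
  '00' → accept
State roles: r0=last symbol not 0; r1=one trailing 0; r2=two trailing 0's
All binary strings ending with 00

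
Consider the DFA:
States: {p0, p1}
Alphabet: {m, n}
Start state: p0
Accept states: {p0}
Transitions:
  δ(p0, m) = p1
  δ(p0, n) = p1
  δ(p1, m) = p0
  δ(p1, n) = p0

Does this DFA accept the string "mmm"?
Processing string "mmm":
  p0 --m--> p1
  p1 --m--> p0
  p0 --m--> p1
Final state: p1
Accept states: {p0}
No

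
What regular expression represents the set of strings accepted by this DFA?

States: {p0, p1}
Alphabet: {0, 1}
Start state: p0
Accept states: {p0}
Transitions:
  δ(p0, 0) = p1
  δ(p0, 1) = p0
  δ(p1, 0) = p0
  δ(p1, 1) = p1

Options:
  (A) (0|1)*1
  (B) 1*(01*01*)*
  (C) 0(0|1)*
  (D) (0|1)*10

Check each option against the DFA on short strings; one disagreement eliminates an option:
  (A) (0|1)*1: on ε the DFA stays in p0 and accepts (p0 ∈ Accept), but the regex does not match it → eliminate
  (B) 1*(01*01*)*: agrees with the DFA on every string of length ≤ 6
  (C) 0(0|1)*: on ε the DFA stays in p0 and accepts (p0 ∈ Accept), but the regex does not match it → eliminate
  (D) (0|1)*10: on ε the DFA stays in p0 and accepts (p0 ∈ Accept), but the regex does not match it → eliminate
Only (B) is consistent with the DFA.
(B) 1*(01*01*)*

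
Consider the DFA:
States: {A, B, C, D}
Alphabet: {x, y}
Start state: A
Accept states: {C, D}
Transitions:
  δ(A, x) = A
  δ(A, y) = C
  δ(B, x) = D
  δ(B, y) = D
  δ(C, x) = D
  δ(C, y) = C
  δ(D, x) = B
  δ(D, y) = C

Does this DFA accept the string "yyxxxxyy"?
Processing string "yyxxxxyy":
  A --y--> C
  C --y--> C
  C --x--> D
  D --x--> B
  B --x--> D
  D --x--> B
  B --y--> D
  D --y--> C
Final state: C
Accept states: {C, D}
Yes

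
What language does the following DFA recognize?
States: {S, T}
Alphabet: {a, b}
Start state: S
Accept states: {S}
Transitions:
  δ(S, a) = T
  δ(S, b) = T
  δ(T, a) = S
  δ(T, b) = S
Testing a few strings:
  'bba' → reject
  'aba' → reject
  'bb' → accept
  'abb' → reject
State roles: S=even length so far; T=odd length so far
All strings over {a,b} of even length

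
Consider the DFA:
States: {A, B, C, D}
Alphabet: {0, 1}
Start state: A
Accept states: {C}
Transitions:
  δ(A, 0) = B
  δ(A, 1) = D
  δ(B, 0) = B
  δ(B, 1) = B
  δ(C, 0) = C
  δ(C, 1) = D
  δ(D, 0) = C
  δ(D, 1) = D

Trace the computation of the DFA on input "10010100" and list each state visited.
read '1': A → D
  read '0': D → C
  read '0': C → C
  read '1': C → D
  read '0': D → C
  read '1': C → D
  read '0': D → C
  read '0': C → C
A -> D -> C -> C -> D -> C -> D -> C -> C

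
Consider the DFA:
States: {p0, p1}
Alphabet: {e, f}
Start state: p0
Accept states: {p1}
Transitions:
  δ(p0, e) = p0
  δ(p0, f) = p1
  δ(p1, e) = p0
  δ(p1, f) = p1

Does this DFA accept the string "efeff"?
Processing string "efeff":
  p0 --e--> p0
  p0 --f--> p1
  p1 --e--> p0
  p0 --f--> p1
  p1 --f--> p1
Final state: p1
Accept states: {p1}
Yes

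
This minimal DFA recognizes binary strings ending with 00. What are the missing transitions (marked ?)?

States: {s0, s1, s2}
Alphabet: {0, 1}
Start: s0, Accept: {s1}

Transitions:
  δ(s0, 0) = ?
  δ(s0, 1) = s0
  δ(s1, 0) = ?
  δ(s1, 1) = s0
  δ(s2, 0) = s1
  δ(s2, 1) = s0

From the language and accept set, identify what each state tracks — s0: last symbol not 0; s1: two trailing 0's; s2: one trailing 0.
Each missing δ(q, a) is the state matching the new tracked value after reading a.
δ(s0, 0) = s2; δ(s1, 0) = s1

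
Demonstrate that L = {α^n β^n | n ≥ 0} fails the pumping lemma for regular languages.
Assume L is regular with pumping length p. Idea: pumping the α-block changes the count balance.
Choose s = α^p β^p (length 2p ≥ p). By the pumping lemma, s = xyz with |xy| ≤ p, |y| > 0. So y = α^k for some k > 0 (since xy is entirely within the α's). Pumping gives xy²z = α^(p+k) β^p, which is not in L since p+k ≠ p.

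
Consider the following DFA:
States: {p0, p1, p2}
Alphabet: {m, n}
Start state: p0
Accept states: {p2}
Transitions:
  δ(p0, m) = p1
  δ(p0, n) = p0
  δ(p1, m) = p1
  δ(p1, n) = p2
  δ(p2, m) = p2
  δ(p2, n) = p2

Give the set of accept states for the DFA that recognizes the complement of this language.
Complement accept states = All states \ Original accept states
= {p0, p1, p2} \ {p2}
{p0, p1}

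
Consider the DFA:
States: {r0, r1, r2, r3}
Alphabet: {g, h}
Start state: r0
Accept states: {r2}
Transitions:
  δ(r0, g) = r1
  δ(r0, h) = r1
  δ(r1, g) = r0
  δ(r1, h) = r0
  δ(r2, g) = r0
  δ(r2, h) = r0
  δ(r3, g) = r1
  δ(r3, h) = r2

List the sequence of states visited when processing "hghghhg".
read 'h': r0 → r1
  read 'g': r1 → r0
  read 'h': r0 → r1
  read 'g': r1 → r0
  read 'h': r0 → r1
  read 'h': r1 → r0
  read 'g': r0 → r1
r0 -> r1 -> r0 -> r1 -> r0 -> r1 -> r0 -> r1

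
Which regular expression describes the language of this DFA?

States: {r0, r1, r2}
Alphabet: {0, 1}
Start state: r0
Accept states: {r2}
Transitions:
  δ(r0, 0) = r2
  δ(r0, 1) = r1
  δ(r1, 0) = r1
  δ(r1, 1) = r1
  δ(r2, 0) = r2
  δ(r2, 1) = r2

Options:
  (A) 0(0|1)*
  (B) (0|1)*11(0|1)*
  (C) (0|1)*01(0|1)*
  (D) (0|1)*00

Check each option against the DFA on short strings; one disagreement eliminates an option:
  (A) 0(0|1)*: agrees with the DFA on every string of length ≤ 6
  (B) (0|1)*11(0|1)*: on '0' the DFA goes r0 → r2 and accepts (r2 ∈ Accept), but the regex does not match it → eliminate
  (C) (0|1)*01(0|1)*: on '0' the DFA goes r0 → r2 and accepts (r2 ∈ Accept), but the regex does not match it → eliminate
  (D) (0|1)*00: on '0' the DFA goes r0 → r2 and accepts (r2 ∈ Accept), but the regex does not match it → eliminate
Only (A) is consistent with the DFA.
(A) 0(0|1)*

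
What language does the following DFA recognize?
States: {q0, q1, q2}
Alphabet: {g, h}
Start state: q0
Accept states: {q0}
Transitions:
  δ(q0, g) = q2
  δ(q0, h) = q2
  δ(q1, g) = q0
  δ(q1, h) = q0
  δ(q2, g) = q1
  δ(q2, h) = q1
Testing a few strings:
  'hh' → reject
  'ggh' → accept
  'ghh' → accept
  'ggg' → accept
State roles: q0=length ≡ 0 (mod 3); q1=length ≡ 2 (mod 3); q2=length ≡ 1 (mod 3)
All strings over {g,h} whose length is a multiple of 3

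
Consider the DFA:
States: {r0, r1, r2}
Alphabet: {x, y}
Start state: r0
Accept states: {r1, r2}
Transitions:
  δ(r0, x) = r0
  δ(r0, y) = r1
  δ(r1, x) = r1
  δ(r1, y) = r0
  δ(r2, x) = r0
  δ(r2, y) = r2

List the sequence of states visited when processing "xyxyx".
read 'x': r0 → r0
  read 'y': r0 → r1
  read 'x': r1 → r1
  read 'y': r1 → r0
  read 'x': r0 → r0
r0 -> r0 -> r1 -> r1 -> r0 -> r0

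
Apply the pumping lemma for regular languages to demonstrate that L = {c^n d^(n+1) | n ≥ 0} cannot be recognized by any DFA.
Assume L is regular with pumping length p. Idea: pumping the c-block breaks the fixed offset of 1.
Choose s = c^p d^(p+1) ∈ L. By the pumping lemma, s = xyz with |xy| ≤ p, |y| > 0, so y = c^k with k ≥ 1. Then xy²z = c^(p+k) d^(p+1). For this to be in L we would need p+1 = (p+k)+1, i.e. k = 0, contradicting k ≥ 1. So xy²z ∉ L.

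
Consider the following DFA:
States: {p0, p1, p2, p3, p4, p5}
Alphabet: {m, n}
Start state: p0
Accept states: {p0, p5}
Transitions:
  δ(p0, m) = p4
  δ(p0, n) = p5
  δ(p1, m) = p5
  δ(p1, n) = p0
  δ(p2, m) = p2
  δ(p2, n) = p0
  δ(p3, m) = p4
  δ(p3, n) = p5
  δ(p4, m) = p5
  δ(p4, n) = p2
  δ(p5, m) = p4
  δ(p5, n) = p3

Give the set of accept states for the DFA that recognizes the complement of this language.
Complement accept states = All states \ Original accept states
= {p0, p1, p2, p3, p4, p5} \ {p0, p5}
{p1, p2, p3, p4}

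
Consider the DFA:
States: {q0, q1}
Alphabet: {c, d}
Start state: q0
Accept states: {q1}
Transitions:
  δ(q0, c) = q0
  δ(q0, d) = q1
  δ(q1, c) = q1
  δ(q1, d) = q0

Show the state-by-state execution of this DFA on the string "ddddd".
read 'd': q0 → q1
  read 'd': q1 → q0
  read 'd': q0 → q1
  read 'd': q1 → q0
  read 'd': q0 → q1
q0 -> q1 -> q0 -> q1 -> q0 -> q1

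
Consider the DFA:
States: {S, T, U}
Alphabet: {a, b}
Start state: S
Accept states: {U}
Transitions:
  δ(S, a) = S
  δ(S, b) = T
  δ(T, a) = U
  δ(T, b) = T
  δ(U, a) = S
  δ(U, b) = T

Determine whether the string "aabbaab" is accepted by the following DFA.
Processing string "aabbaab":
  S --a--> S
  S --a--> S
  S --b--> T
  T --b--> T
  T --a--> U
  U --a--> S
  S --b--> T
Final state: T
Accept states: {U}
No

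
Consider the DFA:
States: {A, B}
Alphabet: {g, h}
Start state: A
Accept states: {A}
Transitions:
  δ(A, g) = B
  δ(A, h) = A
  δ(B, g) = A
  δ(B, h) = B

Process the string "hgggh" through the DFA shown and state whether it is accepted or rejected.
Processing string "hgggh":
  A --h--> A
  A --g--> B
  B --g--> A
  A --g--> B
  B --h--> B
Final state: B
Accept states: {A}
No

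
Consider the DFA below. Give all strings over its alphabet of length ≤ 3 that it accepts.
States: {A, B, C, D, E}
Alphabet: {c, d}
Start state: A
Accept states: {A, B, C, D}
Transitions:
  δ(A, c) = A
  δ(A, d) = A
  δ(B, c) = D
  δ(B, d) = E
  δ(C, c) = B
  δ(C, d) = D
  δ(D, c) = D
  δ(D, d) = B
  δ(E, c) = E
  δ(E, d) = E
ε, c, d, cc, cd, dc, dd, ccc, ccd, cdc, cdd, dcc, dcd, ddc, ddd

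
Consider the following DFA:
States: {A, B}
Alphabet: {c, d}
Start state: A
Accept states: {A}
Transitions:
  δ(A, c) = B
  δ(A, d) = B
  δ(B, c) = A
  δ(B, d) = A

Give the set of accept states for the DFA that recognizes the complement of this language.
Complement accept states = All states \ Original accept states
= {A, B} \ {A}
{B}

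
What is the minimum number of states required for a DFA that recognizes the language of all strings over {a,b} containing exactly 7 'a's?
By Myhill–Nerode, count the distinguishable equivalence classes: 9 classes — having seen 0, 1, …, 7, or >7 copies of 'a'; the count-7 class is the only accepting one and >7 is dead.
9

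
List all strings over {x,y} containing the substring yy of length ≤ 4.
yy, xyy, yyx, yyy, xxyy, xyyx, xyyy, yxyy, yyxx, yyxy, yyyx, yyyy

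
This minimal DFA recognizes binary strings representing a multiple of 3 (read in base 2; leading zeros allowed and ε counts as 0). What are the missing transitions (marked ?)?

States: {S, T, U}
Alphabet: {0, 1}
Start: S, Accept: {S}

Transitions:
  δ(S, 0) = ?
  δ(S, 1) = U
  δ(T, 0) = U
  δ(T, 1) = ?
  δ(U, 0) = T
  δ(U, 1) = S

From the language and accept set, identify what each state tracks — S: value ≡ 0 (mod 3); T: value ≡ 2 (mod 3); U: value ≡ 1 (mod 3).
Each missing δ(q, a) is the state matching the new tracked value after reading a.
δ(S, 0) = S; δ(T, 1) = T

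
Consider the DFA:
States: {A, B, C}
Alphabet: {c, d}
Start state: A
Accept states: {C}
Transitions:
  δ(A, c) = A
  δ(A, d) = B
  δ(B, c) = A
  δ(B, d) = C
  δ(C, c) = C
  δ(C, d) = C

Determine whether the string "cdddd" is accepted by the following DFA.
Processing string "cdddd":
  A --c--> A
  A --d--> B
  B --d--> C
  C --d--> C
  C --d--> C
Final state: C
Accept states: {C}
Yes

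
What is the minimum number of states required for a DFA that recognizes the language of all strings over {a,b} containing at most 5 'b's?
By Myhill–Nerode, count the distinguishable equivalence classes: 7 classes — having seen 0, 1, …, 5, or >5 copies of 'b'; counts 0 through 5 are accepting and >5 is dead.
7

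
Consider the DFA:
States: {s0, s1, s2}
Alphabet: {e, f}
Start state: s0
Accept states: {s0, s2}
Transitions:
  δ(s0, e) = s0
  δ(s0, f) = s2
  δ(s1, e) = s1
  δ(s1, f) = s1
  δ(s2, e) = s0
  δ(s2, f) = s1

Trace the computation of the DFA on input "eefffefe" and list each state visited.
read 'e': s0 → s0
  read 'e': s0 → s0
  read 'f': s0 → s2
  read 'f': s2 → s1
  read 'f': s1 → s1
  read 'e': s1 → s1
  read 'f': s1 → s1
  read 'e': s1 → s1
s0 -> s0 -> s0 -> s2 -> s1 -> s1 -> s1 -> s1 -> s1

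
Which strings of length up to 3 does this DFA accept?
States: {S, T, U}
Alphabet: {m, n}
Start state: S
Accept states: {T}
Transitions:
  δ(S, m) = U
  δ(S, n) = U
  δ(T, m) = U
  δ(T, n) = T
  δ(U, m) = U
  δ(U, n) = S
None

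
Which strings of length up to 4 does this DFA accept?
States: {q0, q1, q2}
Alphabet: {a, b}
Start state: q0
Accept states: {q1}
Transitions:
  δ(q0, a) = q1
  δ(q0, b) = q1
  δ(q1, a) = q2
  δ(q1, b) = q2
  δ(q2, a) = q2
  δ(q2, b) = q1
a, b, aab, abb, bab, bbb, aaab, abab, baab, bbab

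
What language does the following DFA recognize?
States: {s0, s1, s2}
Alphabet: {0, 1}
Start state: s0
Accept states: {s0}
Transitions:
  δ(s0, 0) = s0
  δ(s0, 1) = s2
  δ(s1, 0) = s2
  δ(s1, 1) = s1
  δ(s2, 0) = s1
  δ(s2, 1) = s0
Testing a few strings:
  '1100' → accept
  '1' → reject
  '000' → accept
  '01' → reject
State roles: s0=value ≡ 0 (mod 3); s1=value ≡ 2 (mod 3); s2=value ≡ 1 (mod 3)
All binary strings representing a multiple of 3 (read in base 2; leading zeros allowed and ε counts as 0)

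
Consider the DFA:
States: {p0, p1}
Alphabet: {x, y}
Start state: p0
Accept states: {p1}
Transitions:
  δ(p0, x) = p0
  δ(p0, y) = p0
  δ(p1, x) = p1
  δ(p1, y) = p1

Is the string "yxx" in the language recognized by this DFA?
Processing string "yxx":
  p0 --y--> p0
  p0 --x--> p0
  p0 --x--> p0
Final state: p0
Accept states: {p1}
No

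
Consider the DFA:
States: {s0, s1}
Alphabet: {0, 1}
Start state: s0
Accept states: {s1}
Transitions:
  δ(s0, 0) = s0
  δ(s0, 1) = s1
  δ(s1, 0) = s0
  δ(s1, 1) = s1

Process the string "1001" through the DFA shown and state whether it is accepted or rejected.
Processing string "1001":
  s0 --1--> s1
  s1 --0--> s0
  s0 --0--> s0
  s0 --1--> s1
Final state: s1
Accept states: {s1}
Yes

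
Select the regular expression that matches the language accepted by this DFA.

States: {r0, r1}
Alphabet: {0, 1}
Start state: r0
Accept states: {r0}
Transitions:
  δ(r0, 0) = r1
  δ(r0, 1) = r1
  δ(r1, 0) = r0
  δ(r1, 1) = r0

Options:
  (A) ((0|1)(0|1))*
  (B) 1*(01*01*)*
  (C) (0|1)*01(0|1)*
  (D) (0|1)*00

Check each option against the DFA on short strings; one disagreement eliminates an option:
  (A) ((0|1)(0|1))*: agrees with the DFA on every string of length ≤ 6
  (B) 1*(01*01*)*: on '1' the DFA goes r0 → r1 and rejects (r1 ∉ Accept), but the regex matches it → eliminate
  (C) (0|1)*01(0|1)*: on ε the DFA stays in r0 and accepts (r0 ∈ Accept), but the regex does not match it → eliminate
  (D) (0|1)*00: on ε the DFA stays in r0 and accepts (r0 ∈ Accept), but the regex does not match it → eliminate
Only (A) is consistent with the DFA.
(A) ((0|1)(0|1))*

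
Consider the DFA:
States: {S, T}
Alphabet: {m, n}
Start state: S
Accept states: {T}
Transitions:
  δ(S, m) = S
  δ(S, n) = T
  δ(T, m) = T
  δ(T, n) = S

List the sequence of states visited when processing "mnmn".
read 'm': S → S
  read 'n': S → T
  read 'm': T → T
  read 'n': T → S
S -> S -> T -> T -> S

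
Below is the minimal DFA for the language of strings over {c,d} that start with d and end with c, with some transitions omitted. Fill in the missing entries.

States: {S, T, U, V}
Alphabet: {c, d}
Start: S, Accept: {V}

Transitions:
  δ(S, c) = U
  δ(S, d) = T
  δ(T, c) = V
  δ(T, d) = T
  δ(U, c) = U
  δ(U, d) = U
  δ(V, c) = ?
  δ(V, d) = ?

From the language and accept set, identify what each state tracks — S: no input read; T: started with d, last symbol d; U: started with c (dead); V: started with d, last symbol c.
Each missing δ(q, a) is the state matching the new tracked value after reading a.
δ(V, c) = V; δ(V, d) = T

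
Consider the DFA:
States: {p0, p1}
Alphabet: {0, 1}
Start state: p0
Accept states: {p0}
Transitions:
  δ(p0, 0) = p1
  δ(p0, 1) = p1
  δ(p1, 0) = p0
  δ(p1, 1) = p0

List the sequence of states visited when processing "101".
read '1': p0 → p1
  read '0': p1 → p0
  read '1': p0 → p1
p0 -> p1 -> p0 -> p1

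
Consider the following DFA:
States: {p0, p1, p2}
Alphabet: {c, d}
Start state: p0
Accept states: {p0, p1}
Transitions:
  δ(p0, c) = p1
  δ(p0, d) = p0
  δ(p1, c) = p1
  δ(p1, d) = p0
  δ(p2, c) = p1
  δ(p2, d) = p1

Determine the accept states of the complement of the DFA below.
Complement accept states = All states \ Original accept states
= {p0, p1, p2} \ {p0, p1}
{p2}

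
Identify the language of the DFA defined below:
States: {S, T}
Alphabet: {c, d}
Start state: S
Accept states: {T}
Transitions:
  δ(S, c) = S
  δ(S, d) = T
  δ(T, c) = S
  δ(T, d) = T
Testing a few strings:
  'c' → reject
  'ccc' → reject
  'd' → accept
  'dd' → accept
State roles: S=last symbol not d; T=last symbol is d
All strings over {c,d} ending with d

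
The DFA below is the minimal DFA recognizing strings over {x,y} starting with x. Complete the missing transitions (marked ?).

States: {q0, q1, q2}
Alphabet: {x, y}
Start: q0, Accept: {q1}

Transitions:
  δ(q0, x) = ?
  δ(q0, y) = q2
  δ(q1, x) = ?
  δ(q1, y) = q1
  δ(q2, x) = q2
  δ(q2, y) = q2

From the language and accept set, identify what each state tracks — q0: no input read; q1: started with x; q2: started with y (dead).
Each missing δ(q, a) is the state matching the new tracked value after reading a.
δ(q0, x) = q1; δ(q1, x) = q1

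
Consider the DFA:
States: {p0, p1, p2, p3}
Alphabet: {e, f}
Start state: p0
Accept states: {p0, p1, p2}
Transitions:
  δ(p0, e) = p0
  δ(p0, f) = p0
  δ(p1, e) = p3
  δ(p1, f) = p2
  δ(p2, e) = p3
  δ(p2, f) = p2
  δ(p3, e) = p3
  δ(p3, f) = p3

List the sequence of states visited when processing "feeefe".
read 'f': p0 → p0
  read 'e': p0 → p0
  read 'e': p0 → p0
  read 'e': p0 → p0
  read 'f': p0 → p0
  read 'e': p0 → p0
p0 -> p0 -> p0 -> p0 -> p0 -> p0 -> p0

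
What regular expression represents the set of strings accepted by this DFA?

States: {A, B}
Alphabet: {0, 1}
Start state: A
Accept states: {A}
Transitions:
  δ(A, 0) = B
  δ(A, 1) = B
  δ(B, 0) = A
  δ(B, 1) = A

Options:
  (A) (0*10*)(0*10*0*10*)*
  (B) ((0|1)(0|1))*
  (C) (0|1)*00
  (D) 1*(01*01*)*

Check each option against the DFA on short strings; one disagreement eliminates an option:
  (A) (0*10*)(0*10*0*10*)*: on ε the DFA stays in A and accepts (A ∈ Accept), but the regex does not match it → eliminate
  (B) ((0|1)(0|1))*: agrees with the DFA on every string of length ≤ 6
  (C) (0|1)*00: on ε the DFA stays in A and accepts (A ∈ Accept), but the regex does not match it → eliminate
  (D) 1*(01*01*)*: on '1' the DFA goes A → B and rejects (B ∉ Accept), but the regex matches it → eliminate
Only (B) is consistent with the DFA.
(B) ((0|1)(0|1))*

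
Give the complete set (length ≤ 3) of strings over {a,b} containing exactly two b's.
bb, abb, bab, bba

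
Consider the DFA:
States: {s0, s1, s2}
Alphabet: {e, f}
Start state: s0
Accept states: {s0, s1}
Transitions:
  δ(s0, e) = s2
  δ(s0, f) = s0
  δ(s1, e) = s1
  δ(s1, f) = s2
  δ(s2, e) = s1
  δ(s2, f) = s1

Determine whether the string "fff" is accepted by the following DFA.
Processing string "fff":
  s0 --f--> s0
  s0 --f--> s0
  s0 --f--> s0
Final state: s0
Accept states: {s0, s1}
Yes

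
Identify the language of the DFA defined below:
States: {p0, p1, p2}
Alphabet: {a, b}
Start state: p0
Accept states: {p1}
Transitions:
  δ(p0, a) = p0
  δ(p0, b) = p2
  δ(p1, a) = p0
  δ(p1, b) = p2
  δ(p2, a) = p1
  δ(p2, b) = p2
Testing a few strings:
  'a' → reject
  'aab' → reject
  'bab' → reject
  'babb' → reject
State roles: p0=no suffix match; p1=suffix is ba; p2=one trailing b
All strings over {a,b} ending with ba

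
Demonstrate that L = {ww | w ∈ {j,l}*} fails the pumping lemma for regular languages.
Assume L is regular with pumping length p. Idea: pumping the leading j-block breaks the equality of the two halves.
Choose s = j^p l j^p l ∈ L (with w = j^p l). |s| = 2p+2 ≥ p. By the pumping lemma, s = xyz with |xy| ≤ p, |y| > 0, so y = j^k with k ≥ 1, in the first j-block. Then xy²z = j^(p+k) l j^p l, of length 2p+2+k. If k is odd this length is odd, so it cannot be of the form ww. If k is even, each half has length p+1+k/2 ≤ p+k, so the first half lies entirely inside the leading j-block and contains no l, while the second half ends in l; the halves differ. Either way xy²z ∉ L.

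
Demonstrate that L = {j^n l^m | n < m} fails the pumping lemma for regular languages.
Assume L is regular with pumping length p. Idea: pumping up the j-block makes the j-count reach the l-count.
Choose s = j^p l^(p+1) ∈ L. By the pumping lemma, s = xyz with |xy| ≤ p, |y| > 0, so y = j^k with k ≥ 1. Then xy²z = j^(p+k) l^(p+1). Since p+k ≥ p+1, the number of j's is no longer strictly less than the number of l's, so xy²z ∉ L.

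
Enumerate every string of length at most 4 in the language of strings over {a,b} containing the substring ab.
ab, aab, aba, abb, bab, aaab, aaba, aabb, abaa, abab, abba, abbb, baab, baba, babb, bbab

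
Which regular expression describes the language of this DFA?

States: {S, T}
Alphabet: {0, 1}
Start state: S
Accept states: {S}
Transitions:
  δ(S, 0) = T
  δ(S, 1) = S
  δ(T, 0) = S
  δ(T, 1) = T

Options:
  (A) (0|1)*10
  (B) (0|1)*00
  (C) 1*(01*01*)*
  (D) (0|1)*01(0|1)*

Check each option against the DFA on short strings; one disagreement eliminates an option:
  (A) (0|1)*10: on ε the DFA stays in S and accepts (S ∈ Accept), but the regex does not match it → eliminate
  (B) (0|1)*00: on ε the DFA stays in S and accepts (S ∈ Accept), but the regex does not match it → eliminate
  (C) 1*(01*01*)*: agrees with the DFA on every string of length ≤ 6
  (D) (0|1)*01(0|1)*: on ε the DFA stays in S and accepts (S ∈ Accept), but the regex does not match it → eliminate
Only (C) is consistent with the DFA.
(C) 1*(01*01*)*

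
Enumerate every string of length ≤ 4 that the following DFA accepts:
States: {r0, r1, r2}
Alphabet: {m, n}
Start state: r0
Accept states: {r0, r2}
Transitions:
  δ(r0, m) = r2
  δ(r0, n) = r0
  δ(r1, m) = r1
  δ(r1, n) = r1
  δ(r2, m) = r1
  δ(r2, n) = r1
ε, m, n, nm, nn, nnm, nnn, nnnm, nnnn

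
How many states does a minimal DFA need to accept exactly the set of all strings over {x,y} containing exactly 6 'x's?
By Myhill–Nerode, count the distinguishable equivalence classes: 8 classes — having seen 0, 1, …, 6, or >6 copies of 'x'; the count-6 class is the only accepting one and >6 is dead.
8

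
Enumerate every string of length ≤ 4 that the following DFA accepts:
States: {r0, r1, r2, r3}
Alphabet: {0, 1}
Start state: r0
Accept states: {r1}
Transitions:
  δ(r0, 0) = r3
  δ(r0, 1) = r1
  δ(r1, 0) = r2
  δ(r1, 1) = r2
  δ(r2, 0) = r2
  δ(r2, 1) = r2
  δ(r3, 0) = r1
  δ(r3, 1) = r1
1, 00, 01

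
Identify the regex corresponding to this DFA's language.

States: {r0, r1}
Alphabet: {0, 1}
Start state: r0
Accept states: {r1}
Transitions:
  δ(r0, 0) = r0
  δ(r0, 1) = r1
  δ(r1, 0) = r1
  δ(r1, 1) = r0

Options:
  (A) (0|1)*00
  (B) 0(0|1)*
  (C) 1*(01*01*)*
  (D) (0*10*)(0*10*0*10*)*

Check each option against the DFA on short strings; one disagreement eliminates an option:
  (A) (0|1)*00: on '1' the DFA goes r0 → r1 and accepts (r1 ∈ Accept), but the regex does not match it → eliminate
  (B) 0(0|1)*: on '0' the DFA goes r0 → r0 and rejects (r0 ∉ Accept), but the regex matches it → eliminate
  (C) 1*(01*01*)*: on ε the DFA stays in r0 and rejects (r0 ∉ Accept), but the regex matches it → eliminate
  (D) (0*10*)(0*10*0*10*)*: agrees with the DFA on every string of length ≤ 6
Only (D) is consistent with the DFA.
(D) (0*10*)(0*10*0*10*)*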